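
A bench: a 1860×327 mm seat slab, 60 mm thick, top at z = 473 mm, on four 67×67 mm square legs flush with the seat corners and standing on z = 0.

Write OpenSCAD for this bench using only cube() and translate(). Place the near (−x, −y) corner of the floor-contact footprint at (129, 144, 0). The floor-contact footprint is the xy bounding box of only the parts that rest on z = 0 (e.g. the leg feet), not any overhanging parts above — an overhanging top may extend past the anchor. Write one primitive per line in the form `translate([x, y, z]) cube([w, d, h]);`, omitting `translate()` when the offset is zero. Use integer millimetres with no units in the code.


// leg_h = 473 − 60 = 413
translate([129, 144, 413]) cube([1860, 327, 60]);
translate([129, 144, 0]) cube([67, 67, 413]);
translate([129, 404, 0]) cube([67, 67, 413]);
translate([1922, 144, 0]) cube([67, 67, 413]);
translate([1922, 404, 0]) cube([67, 67, 413]);


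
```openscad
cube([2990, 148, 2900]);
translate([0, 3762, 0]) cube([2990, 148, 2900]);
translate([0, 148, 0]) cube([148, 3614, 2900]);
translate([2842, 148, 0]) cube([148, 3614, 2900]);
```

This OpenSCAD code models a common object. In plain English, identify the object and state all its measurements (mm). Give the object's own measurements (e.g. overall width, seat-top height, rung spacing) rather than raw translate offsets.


The wall frame of a small rectangular building: four walls, each 2900 mm tall and 148 mm thick, enclosing a footprint 2990 mm (x) by 3910 mm (y) outside-to-outside, with no floor or roof. The front and back walls (the −y and +y sides) span the full width; the two side walls fit between them.


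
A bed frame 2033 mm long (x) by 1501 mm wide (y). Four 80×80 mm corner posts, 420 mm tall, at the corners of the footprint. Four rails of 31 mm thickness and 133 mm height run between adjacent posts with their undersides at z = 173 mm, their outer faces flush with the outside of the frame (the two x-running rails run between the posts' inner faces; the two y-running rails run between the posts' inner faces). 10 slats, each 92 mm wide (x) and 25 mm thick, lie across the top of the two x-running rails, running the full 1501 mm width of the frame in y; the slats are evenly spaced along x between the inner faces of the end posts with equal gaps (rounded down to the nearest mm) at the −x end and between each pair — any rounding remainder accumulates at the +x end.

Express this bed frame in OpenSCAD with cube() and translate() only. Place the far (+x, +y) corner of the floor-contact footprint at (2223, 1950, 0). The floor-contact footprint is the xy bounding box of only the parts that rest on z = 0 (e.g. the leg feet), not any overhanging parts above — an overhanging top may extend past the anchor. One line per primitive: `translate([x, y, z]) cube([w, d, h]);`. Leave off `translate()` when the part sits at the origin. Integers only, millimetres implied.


// slat z = rail_z + rail_h = 173 + 133 = 306
// slat gap = ⌊(1873 − 10·92) / 11⌋ = 86
translate([190, 449, 0]) cube([80, 80, 420]);
translate([190, 1870, 0]) cube([80, 80, 420]);
translate([2143, 449, 0]) cube([80, 80, 420]);
translate([2143, 1870, 0]) cube([80, 80, 420]);
translate([270, 449, 173]) cube([1873, 31, 133]);
translate([270, 1919, 173]) cube([1873, 31, 133]);
translate([190, 529, 173]) cube([31, 1341, 133]);
translate([2192, 529, 173]) cube([31, 1341, 133]);
translate([356, 449, 306]) cube([92, 1501, 25]);
translate([534, 449, 306]) cube([92, 1501, 25]);
translate([712, 449, 306]) cube([92, 1501, 25]);
translate([890, 449, 306]) cube([92, 1501, 25]);
translate([1068, 449, 306]) cube([92, 1501, 25]);
translate([1246, 449, 306]) cube([92, 1501, 25]);
translate([1424, 449, 306]) cube([92, 1501, 25]);
translate([1602, 449, 306]) cube([92, 1501, 25]);
translate([1780, 449, 306]) cube([92, 1501, 25]);
translate([1958, 449, 306]) cube([92, 1501, 25]);


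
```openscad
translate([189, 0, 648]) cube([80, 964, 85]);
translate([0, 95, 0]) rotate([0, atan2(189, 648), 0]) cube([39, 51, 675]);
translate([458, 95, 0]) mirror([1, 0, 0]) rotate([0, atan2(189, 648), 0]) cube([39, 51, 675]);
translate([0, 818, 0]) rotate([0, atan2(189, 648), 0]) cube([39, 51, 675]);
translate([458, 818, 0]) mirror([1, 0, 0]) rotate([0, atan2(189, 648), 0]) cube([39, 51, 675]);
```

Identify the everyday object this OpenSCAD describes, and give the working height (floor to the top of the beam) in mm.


A sawhorse. The overall height is 733 mm.

A beam across two mirrored pairs of raked legs — a sawhorse. The beam's underside is at z = 648 (matching the legs' vertical rise in atan2(189, 648)) and the beam is 85 mm tall, so its top is at 648 + 85 = 733 mm. The raked legs top out at the beam's underside, so that is the highest point.


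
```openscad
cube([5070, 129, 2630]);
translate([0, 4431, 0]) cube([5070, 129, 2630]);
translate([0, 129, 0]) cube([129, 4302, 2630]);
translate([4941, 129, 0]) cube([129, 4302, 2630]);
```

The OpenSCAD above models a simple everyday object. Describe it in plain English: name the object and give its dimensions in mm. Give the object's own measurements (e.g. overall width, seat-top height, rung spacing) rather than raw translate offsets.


The wall frame of a small rectangular building: four walls, each 2630 mm tall and 129 mm thick, enclosing a footprint 5070 mm (x) by 4560 mm (y) outside-to-outside, with no floor or roof. The front and back walls (the −y and +y sides) span the full width; the two side walls fit between them.


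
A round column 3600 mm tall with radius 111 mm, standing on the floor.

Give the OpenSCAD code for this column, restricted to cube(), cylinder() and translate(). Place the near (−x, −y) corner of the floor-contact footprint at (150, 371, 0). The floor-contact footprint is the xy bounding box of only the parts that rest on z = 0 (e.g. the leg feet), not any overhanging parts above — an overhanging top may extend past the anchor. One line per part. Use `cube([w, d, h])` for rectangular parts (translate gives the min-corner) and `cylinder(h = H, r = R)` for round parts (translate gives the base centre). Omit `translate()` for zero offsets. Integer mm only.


translate([261, 482, 0]) cylinder(h = 3600, r = 111);


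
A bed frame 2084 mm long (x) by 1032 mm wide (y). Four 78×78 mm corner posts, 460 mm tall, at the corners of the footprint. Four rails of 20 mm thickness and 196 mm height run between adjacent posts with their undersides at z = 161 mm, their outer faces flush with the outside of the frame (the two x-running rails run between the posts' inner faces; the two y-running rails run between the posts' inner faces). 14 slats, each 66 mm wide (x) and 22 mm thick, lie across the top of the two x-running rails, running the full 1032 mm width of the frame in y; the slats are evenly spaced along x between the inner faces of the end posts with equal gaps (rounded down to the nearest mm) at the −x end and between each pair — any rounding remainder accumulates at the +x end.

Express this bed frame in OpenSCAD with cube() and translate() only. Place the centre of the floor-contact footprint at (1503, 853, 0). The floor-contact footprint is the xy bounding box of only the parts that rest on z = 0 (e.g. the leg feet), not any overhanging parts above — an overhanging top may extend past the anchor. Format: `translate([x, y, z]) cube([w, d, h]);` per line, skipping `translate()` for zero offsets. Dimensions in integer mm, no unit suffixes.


translate([461, 337, 0]) cube([78, 78, 460]);
translate([461, 1291, 0]) cube([78, 78, 460]);
translate([2467, 337, 0]) cube([78, 78, 460]);
translate([2467, 1291, 0]) cube([78, 78, 460]);
translate([539, 337, 161]) cube([1928, 20, 196]);
translate([539, 1349, 161]) cube([1928, 20, 196]);
translate([461, 415, 161]) cube([20, 876, 196]);
translate([2525, 415, 161]) cube([20, 876, 196]);
translate([605, 337, 357]) cube([66, 1032, 22]);
translate([737, 337, 357]) cube([66, 1032, 22]);
translate([869, 337, 357]) cube([66, 1032, 22]);
translate([1001, 337, 357]) cube([66, 1032, 22]);
translate([1133, 337, 357]) cube([66, 1032, 22]);
translate([1265, 337, 357]) cube([66, 1032, 22]);
translate([1397, 337, 357]) cube([66, 1032, 22]);
translate([1529, 337, 357]) cube([66, 1032, 22]);
translate([1661, 337, 357]) cube([66, 1032, 22]);
translate([1793, 337, 357]) cube([66, 1032, 22]);
translate([1925, 337, 357]) cube([66, 1032, 22]);
translate([2057, 337, 357]) cube([66, 1032, 22]);
translate([2189, 337, 357]) cube([66, 1032, 22]);
translate([2321, 337, 357]) cube([66, 1032, 22]);


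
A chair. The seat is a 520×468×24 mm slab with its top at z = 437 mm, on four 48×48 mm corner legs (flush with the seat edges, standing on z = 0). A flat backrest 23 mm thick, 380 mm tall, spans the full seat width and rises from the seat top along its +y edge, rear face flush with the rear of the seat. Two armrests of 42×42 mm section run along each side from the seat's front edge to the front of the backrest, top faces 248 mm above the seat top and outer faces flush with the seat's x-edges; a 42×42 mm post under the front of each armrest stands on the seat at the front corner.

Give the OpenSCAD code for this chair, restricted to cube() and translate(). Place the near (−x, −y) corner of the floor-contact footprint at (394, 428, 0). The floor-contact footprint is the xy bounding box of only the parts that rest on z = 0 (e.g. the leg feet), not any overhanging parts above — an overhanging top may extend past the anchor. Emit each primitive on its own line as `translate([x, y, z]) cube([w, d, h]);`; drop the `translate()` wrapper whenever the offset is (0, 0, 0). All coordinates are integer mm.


translate([394, 428, 413]) cube([520, 468, 24]);
translate([394, 428, 0]) cube([48, 48, 413]);
translate([866, 428, 0]) cube([48, 48, 413]);
translate([394, 848, 0]) cube([48, 48, 413]);
translate([866, 848, 0]) cube([48, 48, 413]);
translate([394, 873, 437]) cube([520, 23, 380]);
translate([394, 428, 643]) cube([42, 445, 42]);
translate([872, 428, 643]) cube([42, 445, 42]);
translate([394, 428, 437]) cube([42, 42, 206]);
translate([872, 428, 437]) cube([42, 42, 206]);


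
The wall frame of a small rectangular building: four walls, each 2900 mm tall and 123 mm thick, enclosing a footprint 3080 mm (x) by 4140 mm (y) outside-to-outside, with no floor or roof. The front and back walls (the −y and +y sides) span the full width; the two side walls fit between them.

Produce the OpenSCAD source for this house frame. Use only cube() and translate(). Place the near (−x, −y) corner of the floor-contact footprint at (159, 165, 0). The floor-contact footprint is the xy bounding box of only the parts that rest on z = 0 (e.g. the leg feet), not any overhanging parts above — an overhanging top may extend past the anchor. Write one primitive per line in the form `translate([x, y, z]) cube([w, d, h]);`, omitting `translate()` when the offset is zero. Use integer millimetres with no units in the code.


translate([159, 165, 0]) cube([3080, 123, 2900]);
translate([159, 4182, 0]) cube([3080, 123, 2900]);
translate([159, 288, 0]) cube([123, 3894, 2900]);
translate([3116, 288, 0]) cube([123, 3894, 2900]);


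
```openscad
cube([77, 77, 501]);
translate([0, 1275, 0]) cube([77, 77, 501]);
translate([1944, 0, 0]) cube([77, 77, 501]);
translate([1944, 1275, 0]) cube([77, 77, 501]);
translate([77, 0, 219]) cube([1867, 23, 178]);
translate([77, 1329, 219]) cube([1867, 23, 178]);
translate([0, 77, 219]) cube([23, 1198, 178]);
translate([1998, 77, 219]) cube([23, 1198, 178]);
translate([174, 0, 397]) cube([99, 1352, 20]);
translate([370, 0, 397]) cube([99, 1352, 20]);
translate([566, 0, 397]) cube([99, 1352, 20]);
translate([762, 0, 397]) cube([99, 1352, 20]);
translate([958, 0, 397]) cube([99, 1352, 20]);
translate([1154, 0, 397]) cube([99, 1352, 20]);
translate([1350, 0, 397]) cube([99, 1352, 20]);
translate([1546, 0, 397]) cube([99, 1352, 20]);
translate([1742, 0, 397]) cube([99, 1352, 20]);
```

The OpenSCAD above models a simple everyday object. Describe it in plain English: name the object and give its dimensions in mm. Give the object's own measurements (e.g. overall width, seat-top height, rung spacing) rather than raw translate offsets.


A bed frame 2021 mm long (x) by 1352 mm wide (y). Four 77×77 mm corner posts, 501 mm tall, at the corners of the footprint. Four rails of 23 mm thickness and 178 mm height run between adjacent posts with their undersides at z = 219 mm, their outer faces flush with the outside of the frame (the two x-running rails run between the posts' inner faces; the two y-running rails run between the posts' inner faces). 9 slats, each 99 mm wide (x) and 20 mm thick, lie across the top of the two x-running rails, running the full 1352 mm width of the frame in y; along x they sit between the end posts with a 97 mm gap after the −x posts and between neighbouring slats, leaving 103 mm before the +x posts.


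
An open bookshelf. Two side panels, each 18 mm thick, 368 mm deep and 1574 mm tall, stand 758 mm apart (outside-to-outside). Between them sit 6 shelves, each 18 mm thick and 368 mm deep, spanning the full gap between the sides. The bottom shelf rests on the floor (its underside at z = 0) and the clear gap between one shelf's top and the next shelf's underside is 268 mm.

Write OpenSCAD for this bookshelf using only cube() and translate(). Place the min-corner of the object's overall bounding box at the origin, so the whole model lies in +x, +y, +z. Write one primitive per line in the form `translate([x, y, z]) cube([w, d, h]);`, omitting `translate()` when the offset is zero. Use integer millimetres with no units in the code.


cube([18, 368, 1574]);
translate([740, 0, 0]) cube([18, 368, 1574]);
translate([18, 0, 0]) cube([722, 368, 18]);
translate([18, 0, 286]) cube([722, 368, 18]);
translate([18, 0, 572]) cube([722, 368, 18]);
translate([18, 0, 858]) cube([722, 368, 18]);
translate([18, 0, 1144]) cube([722, 368, 18]);
translate([18, 0, 1430]) cube([722, 368, 18]);


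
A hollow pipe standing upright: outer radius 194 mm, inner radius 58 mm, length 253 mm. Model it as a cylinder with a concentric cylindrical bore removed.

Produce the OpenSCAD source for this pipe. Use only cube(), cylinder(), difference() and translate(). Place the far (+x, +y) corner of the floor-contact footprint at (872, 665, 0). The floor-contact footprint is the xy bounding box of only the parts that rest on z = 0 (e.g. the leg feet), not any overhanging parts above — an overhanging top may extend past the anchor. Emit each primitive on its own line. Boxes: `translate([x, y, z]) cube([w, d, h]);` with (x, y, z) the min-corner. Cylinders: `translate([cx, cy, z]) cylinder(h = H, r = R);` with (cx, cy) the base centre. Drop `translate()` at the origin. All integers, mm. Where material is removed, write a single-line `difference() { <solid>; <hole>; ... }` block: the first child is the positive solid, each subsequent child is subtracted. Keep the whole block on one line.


difference() { translate([678, 471, 0]) cylinder(h = 253, r = 194); translate([678, 471, 0]) cylinder(h = 253, r = 58); }


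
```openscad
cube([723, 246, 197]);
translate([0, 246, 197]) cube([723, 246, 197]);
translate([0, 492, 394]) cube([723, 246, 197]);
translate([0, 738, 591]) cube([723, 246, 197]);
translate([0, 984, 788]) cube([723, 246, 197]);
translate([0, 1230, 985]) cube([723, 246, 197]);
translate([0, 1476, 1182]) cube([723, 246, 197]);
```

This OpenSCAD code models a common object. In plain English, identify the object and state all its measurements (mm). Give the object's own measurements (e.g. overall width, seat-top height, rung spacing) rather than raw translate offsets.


A straight staircase of 7 solid steps. Each step is 723 mm wide (x), 246 mm deep (y, the going) and 197 mm tall (the rise). The first step rests on the floor; each subsequent step sits one going further in +y and one rise higher in +z, directly behind and above the previous step with no overlap.


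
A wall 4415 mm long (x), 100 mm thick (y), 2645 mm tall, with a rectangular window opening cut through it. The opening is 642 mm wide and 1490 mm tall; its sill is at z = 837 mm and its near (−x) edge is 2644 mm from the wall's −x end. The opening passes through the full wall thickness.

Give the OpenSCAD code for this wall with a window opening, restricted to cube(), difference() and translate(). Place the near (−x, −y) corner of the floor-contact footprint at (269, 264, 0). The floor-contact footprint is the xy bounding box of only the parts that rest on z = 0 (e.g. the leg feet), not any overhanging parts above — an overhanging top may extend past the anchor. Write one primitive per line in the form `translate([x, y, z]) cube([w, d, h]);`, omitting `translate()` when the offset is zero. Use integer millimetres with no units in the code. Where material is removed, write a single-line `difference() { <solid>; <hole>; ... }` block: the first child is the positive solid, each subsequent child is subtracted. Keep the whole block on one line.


difference() { translate([269, 264, 0]) cube([4415, 100, 2645]); translate([2913, 264, 837]) cube([642, 100, 1490]); }


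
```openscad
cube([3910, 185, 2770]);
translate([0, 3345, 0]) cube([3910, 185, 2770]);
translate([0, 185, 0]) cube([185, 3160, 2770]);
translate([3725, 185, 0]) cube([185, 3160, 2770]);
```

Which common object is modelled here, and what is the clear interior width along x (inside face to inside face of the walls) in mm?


A house (or room) frame. The interior width is 3540 mm.

Four 2770 mm walls enclosing a rectangle with no floor or roof — a room or house frame. Outside width is 3910 mm and wall thickness is 185 mm, so the interior width is 3910 − 2 × 185 = 3540 mm.


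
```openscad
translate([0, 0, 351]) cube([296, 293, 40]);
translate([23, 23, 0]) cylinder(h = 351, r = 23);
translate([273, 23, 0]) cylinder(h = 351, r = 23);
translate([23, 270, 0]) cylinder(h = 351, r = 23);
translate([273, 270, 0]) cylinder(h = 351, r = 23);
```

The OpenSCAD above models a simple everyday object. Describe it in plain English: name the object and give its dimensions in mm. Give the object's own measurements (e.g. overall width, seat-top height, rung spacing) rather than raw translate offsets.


A four-legged stool. The seat is a 296×293×40 mm slab whose top surface is at z = 391 mm; four round legs, each 46 mm in diameter, run from the floor (z = 0) to the underside of the seat, each leg's axis is inset half a diameter from the nearest pair of seat edges (so the leg's bounding box is flush with the corner).


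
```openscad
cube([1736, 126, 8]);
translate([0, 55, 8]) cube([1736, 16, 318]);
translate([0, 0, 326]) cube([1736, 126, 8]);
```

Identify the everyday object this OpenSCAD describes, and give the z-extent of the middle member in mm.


An I-beam. The web height is 318 mm.

Two wide flanges with a thin centred web — an I-beam. Overall 334 mm minus two 8 mm flanges gives a web of 334 − 2·8 = 318 mm.


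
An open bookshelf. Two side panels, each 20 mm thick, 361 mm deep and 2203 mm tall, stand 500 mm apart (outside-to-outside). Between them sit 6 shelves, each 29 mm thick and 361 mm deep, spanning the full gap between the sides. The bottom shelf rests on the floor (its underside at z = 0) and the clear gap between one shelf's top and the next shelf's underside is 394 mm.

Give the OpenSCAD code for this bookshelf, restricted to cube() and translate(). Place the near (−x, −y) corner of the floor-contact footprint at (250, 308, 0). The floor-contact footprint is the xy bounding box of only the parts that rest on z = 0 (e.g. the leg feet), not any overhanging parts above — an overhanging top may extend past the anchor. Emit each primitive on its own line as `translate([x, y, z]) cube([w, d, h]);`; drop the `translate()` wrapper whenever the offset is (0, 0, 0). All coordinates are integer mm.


translate([250, 308, 0]) cube([20, 361, 2203]);
translate([730, 308, 0]) cube([20, 361, 2203]);
translate([270, 308, 0]) cube([460, 361, 29]);
translate([270, 308, 423]) cube([460, 361, 29]);
translate([270, 308, 846]) cube([460, 361, 29]);
translate([270, 308, 1269]) cube([460, 361, 29]);
translate([270, 308, 1692]) cube([460, 361, 29]);
translate([270, 308, 2115]) cube([460, 361, 29]);


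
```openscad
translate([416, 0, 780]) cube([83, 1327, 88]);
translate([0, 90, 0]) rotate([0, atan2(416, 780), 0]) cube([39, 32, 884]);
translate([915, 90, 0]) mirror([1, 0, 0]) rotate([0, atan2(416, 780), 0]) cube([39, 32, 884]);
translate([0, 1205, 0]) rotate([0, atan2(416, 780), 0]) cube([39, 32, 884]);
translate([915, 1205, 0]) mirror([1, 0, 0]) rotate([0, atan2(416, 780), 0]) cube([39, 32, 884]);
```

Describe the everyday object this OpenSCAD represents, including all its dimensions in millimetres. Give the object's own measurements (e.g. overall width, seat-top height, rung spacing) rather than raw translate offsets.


A sawhorse. A 83×1327×88 mm beam (x, y, z) sits on two A-frame leg pairs. Each pair is two raked legs of 39×32 mm section (32 mm along y) splaying symmetrically in x. Each leg rises 780 mm vertically over 416 mm of horizontal reach and is 884 mm long along its own axis. Every leg's outer bottom edge rests on the floor and its outer top edge meets a bottom edge of the beam — the left legs (tilting toward +x) meet the beam's −x bottom edge, the right legs (their mirror images, tilting toward −x) meet its +x bottom edge — so the leg tops tuck under the beam, the beam's underside is 780 mm above the floor, and the feet are 915 mm apart outside-to-outside with the beam centred between them. The two leg pairs are set in 90 mm from either end of the beam.


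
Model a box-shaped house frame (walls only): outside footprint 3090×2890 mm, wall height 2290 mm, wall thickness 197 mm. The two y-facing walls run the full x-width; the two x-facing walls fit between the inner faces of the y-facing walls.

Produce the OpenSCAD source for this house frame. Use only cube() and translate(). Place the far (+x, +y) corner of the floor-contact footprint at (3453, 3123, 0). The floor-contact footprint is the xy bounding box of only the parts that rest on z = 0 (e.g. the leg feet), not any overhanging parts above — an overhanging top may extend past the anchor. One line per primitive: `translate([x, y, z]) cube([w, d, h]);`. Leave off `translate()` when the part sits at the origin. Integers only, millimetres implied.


translate([363, 233, 0]) cube([3090, 197, 2290]);
translate([363, 2926, 0]) cube([3090, 197, 2290]);
translate([363, 430, 0]) cube([197, 2496, 2290]);
translate([3256, 430, 0]) cube([197, 2496, 2290]);


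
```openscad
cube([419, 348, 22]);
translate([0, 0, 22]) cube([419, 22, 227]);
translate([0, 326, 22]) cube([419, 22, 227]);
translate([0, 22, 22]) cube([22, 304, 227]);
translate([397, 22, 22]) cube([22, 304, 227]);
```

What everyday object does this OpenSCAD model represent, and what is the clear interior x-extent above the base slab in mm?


An open box. The internal width is 375 mm.

A 419×348 base slab with four walls standing on it — an open box. The base is 419 mm wide and the walls are 22 mm thick, so the internal width is 419 − 2 × 22 = 375 mm.


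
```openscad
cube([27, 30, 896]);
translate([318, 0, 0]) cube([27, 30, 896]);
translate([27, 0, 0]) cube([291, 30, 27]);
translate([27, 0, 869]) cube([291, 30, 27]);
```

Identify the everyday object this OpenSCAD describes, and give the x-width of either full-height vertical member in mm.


A picture frame. The border width is 27 mm.

Four thin pieces enclosing a rectangular opening — a picture frame. The two full-height stiles are 896 mm tall; the top rail sits at z = 869 and is 27 mm tall, so the border above the opening is 896 − 869 = 27 mm, matching the stile x-width.


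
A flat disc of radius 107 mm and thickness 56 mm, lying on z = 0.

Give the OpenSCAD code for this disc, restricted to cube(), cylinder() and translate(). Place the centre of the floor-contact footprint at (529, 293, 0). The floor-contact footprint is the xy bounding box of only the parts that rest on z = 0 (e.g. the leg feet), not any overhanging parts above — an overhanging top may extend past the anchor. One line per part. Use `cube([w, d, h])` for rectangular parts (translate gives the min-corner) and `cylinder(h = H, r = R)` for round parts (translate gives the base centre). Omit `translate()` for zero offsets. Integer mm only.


translate([529, 293, 0]) cylinder(h = 56, r = 107);


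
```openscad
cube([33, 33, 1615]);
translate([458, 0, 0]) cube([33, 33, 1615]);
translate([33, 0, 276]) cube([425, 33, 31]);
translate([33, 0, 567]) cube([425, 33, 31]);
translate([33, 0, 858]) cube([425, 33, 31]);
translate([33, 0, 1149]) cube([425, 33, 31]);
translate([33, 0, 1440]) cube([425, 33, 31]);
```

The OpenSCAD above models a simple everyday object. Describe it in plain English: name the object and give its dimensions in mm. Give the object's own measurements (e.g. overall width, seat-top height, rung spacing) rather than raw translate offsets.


A straight ladder. Two 33×33 mm vertical rails, 1615 mm tall, stand 491 mm apart (outside-to-outside) with their front faces coplanar on the −y side. 5 rungs, each 33 mm deep and 31 mm tall, span between the inner faces of the rails, front faces flush with the rails. The lowest rung's underside is at z = 276 mm and rungs are spaced 291 mm apart (underside to underside).


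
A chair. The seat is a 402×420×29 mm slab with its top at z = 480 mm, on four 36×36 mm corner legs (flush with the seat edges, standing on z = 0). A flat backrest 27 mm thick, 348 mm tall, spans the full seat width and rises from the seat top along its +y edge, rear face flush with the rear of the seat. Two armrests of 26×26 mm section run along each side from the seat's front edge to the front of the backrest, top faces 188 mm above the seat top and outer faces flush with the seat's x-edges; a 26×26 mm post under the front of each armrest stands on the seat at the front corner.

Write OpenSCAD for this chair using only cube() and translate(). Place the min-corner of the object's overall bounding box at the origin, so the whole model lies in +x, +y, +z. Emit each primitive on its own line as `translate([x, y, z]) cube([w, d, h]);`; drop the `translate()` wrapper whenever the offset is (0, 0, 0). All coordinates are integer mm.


translate([0, 0, 451]) cube([402, 420, 29]);
cube([36, 36, 451]);
translate([366, 0, 0]) cube([36, 36, 451]);
translate([0, 384, 0]) cube([36, 36, 451]);
translate([366, 384, 0]) cube([36, 36, 451]);
translate([0, 393, 480]) cube([402, 27, 348]);
translate([0, 0, 642]) cube([26, 393, 26]);
translate([376, 0, 642]) cube([26, 393, 26]);
translate([0, 0, 480]) cube([26, 26, 162]);
translate([376, 0, 480]) cube([26, 26, 162]);


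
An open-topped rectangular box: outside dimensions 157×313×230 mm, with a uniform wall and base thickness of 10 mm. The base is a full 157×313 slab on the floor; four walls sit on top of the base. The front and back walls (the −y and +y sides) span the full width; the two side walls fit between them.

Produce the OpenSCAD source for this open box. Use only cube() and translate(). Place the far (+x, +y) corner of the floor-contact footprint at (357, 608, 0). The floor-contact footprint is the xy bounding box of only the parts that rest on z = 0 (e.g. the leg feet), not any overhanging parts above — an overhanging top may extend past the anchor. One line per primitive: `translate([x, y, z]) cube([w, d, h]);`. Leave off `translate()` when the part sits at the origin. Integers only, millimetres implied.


translate([200, 295, 0]) cube([157, 313, 10]);
translate([200, 295, 10]) cube([157, 10, 220]);
translate([200, 598, 10]) cube([157, 10, 220]);
translate([200, 305, 10]) cube([10, 293, 220]);
translate([347, 305, 10]) cube([10, 293, 220]);


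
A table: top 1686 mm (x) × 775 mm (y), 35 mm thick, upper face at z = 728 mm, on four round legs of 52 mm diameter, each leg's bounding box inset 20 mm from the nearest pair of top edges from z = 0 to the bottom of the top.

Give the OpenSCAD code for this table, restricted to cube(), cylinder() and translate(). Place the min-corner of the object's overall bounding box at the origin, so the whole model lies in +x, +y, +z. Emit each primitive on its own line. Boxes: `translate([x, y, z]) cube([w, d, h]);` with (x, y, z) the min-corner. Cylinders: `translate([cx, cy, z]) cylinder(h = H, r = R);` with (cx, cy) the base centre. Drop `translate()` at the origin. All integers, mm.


translate([0, 0, 693]) cube([1686, 775, 35]);
translate([46, 46, 0]) cylinder(h = 693, r = 26);
translate([1640, 46, 0]) cylinder(h = 693, r = 26);
translate([46, 729, 0]) cylinder(h = 693, r = 26);
translate([1640, 729, 0]) cylinder(h = 693, r = 26);


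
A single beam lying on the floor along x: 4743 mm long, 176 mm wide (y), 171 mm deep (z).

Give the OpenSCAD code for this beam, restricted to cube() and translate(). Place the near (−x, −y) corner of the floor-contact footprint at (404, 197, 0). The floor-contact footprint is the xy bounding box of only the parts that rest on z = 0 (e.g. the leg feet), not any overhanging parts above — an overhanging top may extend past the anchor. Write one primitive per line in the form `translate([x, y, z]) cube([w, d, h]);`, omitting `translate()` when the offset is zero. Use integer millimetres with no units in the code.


translate([404, 197, 0]) cube([4743, 176, 171]);


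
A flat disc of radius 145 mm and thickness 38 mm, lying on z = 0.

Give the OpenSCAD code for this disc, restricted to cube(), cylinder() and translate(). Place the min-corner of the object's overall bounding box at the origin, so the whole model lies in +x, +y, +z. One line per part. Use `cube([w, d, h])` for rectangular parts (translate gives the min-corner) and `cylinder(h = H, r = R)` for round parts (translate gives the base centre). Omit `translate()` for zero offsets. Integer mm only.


translate([145, 145, 0]) cylinder(h = 38, r = 145);


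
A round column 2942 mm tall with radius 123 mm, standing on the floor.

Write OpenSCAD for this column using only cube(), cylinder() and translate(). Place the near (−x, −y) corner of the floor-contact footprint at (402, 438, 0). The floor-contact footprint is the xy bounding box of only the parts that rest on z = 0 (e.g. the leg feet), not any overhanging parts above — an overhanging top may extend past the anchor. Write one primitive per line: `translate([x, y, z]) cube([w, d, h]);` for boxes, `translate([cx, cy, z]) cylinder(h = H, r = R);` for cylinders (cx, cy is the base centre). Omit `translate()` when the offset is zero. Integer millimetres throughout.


translate([525, 561, 0]) cylinder(h = 2942, r = 123);


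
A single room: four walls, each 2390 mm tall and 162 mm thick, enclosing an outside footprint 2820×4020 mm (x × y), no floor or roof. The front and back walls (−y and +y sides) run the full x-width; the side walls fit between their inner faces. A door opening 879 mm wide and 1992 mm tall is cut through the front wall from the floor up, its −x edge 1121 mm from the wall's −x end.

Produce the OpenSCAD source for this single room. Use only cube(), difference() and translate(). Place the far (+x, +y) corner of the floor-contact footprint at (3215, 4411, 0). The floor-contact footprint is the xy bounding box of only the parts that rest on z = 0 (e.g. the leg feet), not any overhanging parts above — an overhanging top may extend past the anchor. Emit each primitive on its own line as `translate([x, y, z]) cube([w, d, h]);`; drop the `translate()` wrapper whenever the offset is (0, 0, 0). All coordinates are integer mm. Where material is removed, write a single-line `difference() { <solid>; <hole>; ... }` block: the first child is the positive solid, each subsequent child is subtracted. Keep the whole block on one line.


difference() { translate([395, 391, 0]) cube([2820, 162, 2390]); translate([1516, 391, 0]) cube([879, 162, 1992]); }
translate([395, 4249, 0]) cube([2820, 162, 2390]);
translate([395, 553, 0]) cube([162, 3696, 2390]);
translate([3053, 553, 0]) cube([162, 3696, 2390]);


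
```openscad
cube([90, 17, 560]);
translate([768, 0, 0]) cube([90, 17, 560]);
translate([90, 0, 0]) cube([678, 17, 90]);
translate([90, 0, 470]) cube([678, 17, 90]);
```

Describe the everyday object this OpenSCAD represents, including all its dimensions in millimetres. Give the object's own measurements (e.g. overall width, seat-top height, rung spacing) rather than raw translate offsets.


A rectangular picture frame lying in the x–z plane (depth along y). The opening is 678 mm wide (x) by 380 mm tall (z), surrounded by a border 90 mm wide on all four sides. The frame is 17 mm deep and is made of two full-height vertical stiles with two horizontal rails fitted between them.


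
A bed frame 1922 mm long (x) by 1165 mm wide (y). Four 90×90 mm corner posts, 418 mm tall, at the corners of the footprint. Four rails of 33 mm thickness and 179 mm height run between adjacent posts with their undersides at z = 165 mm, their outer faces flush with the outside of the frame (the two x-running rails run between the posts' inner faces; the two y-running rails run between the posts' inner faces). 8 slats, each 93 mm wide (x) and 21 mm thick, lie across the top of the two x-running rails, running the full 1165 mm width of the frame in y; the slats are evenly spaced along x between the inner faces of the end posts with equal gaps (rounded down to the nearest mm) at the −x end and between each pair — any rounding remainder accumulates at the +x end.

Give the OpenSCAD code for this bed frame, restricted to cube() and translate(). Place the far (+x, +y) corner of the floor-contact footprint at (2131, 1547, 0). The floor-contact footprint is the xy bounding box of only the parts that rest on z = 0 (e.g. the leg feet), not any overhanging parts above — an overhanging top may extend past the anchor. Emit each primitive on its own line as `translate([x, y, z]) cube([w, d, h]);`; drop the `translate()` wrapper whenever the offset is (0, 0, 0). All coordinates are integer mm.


translate([209, 382, 0]) cube([90, 90, 418]);
translate([209, 1457, 0]) cube([90, 90, 418]);
translate([2041, 382, 0]) cube([90, 90, 418]);
translate([2041, 1457, 0]) cube([90, 90, 418]);
translate([299, 382, 165]) cube([1742, 33, 179]);
translate([299, 1514, 165]) cube([1742, 33, 179]);
translate([209, 472, 165]) cube([33, 985, 179]);
translate([2098, 472, 165]) cube([33, 985, 179]);
translate([409, 382, 344]) cube([93, 1165, 21]);
translate([612, 382, 344]) cube([93, 1165, 21]);
translate([815, 382, 344]) cube([93, 1165, 21]);
translate([1018, 382, 344]) cube([93, 1165, 21]);
translate([1221, 382, 344]) cube([93, 1165, 21]);
translate([1424, 382, 344]) cube([93, 1165, 21]);
translate([1627, 382, 344]) cube([93, 1165, 21]);
translate([1830, 382, 344]) cube([93, 1165, 21]);


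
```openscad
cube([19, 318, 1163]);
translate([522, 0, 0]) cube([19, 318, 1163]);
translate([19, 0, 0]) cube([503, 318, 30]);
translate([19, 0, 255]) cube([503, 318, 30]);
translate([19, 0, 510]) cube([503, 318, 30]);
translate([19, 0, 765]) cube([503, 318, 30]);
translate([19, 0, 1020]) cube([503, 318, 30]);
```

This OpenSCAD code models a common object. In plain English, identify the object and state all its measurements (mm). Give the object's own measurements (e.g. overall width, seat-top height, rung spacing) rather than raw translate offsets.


An open bookshelf. Two side panels, each 19 mm thick, 318 mm deep and 1163 mm tall, stand 541 mm apart (outside-to-outside). Between them sit 5 shelves, each 30 mm thick and 318 mm deep, spanning the full gap between the sides. The bottom shelf rests on the floor (its underside at z = 0) and the clear gap between one shelf's top and the next shelf's underside is 225 mm.


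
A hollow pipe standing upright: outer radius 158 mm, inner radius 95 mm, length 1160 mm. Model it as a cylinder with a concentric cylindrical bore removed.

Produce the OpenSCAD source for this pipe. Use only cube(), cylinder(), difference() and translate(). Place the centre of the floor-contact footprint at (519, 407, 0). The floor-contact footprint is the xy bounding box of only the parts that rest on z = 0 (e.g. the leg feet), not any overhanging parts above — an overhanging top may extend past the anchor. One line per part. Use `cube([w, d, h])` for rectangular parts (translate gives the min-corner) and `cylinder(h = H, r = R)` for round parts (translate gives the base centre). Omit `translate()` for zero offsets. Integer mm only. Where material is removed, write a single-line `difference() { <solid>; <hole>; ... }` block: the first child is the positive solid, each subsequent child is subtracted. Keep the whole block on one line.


difference() { translate([519, 407, 0]) cylinder(h = 1160, r = 158); translate([519, 407, 0]) cylinder(h = 1160, r = 95); }


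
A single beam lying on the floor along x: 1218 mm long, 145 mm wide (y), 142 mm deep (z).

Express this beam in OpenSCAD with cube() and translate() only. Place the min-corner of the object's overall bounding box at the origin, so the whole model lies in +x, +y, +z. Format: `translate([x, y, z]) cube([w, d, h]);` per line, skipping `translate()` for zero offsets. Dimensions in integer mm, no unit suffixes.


cube([1218, 145, 142]);


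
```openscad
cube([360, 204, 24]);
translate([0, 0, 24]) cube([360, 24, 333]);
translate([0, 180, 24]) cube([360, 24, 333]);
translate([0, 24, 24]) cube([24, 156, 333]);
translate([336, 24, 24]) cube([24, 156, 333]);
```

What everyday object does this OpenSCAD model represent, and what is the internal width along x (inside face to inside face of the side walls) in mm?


An open box. The internal width is 312 mm.

A 360×204 base slab with four walls standing on it — an open box. The base is 360 mm wide and the walls are 24 mm thick, so the internal width is 360 − 2 × 24 = 312 mm.


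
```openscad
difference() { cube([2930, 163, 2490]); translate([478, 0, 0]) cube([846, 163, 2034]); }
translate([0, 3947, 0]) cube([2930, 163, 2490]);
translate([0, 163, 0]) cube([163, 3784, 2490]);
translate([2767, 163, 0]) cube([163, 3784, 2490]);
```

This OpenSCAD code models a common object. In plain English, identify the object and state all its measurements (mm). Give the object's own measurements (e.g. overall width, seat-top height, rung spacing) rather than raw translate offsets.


A single room: four walls, each 2490 mm tall and 163 mm thick, enclosing an outside footprint 2930×4110 mm (x × y), no floor or roof. The front and back walls (−y and +y sides) run the full x-width; the side walls fit between their inner faces. A door opening 846 mm wide and 2034 mm tall is cut through the front wall from the floor up, its −x edge 478 mm from the wall's −x end.


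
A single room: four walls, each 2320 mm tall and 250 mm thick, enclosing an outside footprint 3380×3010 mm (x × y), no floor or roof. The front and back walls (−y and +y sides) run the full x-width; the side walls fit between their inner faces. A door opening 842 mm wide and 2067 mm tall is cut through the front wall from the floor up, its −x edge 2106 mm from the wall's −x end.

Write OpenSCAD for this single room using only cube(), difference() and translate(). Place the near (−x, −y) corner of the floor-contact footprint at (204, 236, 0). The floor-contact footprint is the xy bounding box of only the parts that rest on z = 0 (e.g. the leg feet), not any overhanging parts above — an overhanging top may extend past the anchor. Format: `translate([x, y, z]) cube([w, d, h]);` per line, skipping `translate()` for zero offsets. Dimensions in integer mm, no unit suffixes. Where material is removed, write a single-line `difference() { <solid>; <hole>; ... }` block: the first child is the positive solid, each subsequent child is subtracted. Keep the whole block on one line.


difference() { translate([204, 236, 0]) cube([3380, 250, 2320]); translate([2310, 236, 0]) cube([842, 250, 2067]); }
translate([204, 2996, 0]) cube([3380, 250, 2320]);
translate([204, 486, 0]) cube([250, 2510, 2320]);
translate([3334, 486, 0]) cube([250, 2510, 2320]);
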